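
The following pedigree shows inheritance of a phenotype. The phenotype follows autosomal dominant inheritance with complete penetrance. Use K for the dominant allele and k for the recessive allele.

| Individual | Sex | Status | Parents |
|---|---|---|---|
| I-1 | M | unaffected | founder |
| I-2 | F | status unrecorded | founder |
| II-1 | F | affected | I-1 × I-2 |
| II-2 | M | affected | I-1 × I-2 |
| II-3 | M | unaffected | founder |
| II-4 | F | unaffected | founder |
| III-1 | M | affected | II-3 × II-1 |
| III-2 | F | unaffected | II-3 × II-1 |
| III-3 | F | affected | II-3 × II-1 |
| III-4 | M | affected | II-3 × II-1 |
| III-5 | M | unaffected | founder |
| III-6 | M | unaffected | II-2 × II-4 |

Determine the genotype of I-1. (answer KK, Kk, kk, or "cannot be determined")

I-1 is unaffected, so I-1 is kk.

kk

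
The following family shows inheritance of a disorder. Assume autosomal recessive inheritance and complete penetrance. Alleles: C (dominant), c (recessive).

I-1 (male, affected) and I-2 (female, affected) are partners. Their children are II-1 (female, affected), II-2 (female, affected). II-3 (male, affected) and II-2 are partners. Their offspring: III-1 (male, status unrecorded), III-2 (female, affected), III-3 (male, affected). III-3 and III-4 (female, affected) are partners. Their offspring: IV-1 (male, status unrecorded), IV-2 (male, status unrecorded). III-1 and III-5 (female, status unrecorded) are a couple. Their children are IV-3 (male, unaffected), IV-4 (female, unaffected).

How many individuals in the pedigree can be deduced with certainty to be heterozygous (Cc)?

2

Obligate heterozygotes: IV-3 is unaffected so carries C and received c from III-1 (cc), so IV-3 is Cc; IV-4 is unaffected so carries C and received c from III-1 (cc), so IV-4 is Cc.
Every other individual is either homozygous by phenotype or has at least one consistent homozygous assignment, so the count is 2.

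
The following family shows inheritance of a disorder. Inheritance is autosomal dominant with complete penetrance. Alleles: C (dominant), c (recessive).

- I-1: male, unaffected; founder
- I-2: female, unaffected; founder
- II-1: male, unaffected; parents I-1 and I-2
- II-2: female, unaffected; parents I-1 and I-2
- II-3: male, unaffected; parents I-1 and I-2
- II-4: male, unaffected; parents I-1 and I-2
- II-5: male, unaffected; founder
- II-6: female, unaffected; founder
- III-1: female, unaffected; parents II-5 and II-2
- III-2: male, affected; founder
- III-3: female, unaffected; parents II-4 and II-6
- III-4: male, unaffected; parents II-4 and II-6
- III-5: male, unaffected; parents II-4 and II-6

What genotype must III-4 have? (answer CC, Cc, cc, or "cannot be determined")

cc

III-4 is unaffected, so III-4 is cc.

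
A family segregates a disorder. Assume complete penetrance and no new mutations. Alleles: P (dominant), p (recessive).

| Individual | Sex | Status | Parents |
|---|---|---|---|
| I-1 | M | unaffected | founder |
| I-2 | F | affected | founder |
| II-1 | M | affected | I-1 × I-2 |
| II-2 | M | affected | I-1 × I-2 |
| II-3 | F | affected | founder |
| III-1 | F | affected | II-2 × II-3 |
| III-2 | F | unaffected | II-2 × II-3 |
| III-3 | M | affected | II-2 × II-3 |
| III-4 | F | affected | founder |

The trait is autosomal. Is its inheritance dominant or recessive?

II-2 and II-3 are both affected yet have an unaffected child III-2. Under a recessive model two affected parents are homozygous and every child would be affected, so the trait cannot be recessive.

dominant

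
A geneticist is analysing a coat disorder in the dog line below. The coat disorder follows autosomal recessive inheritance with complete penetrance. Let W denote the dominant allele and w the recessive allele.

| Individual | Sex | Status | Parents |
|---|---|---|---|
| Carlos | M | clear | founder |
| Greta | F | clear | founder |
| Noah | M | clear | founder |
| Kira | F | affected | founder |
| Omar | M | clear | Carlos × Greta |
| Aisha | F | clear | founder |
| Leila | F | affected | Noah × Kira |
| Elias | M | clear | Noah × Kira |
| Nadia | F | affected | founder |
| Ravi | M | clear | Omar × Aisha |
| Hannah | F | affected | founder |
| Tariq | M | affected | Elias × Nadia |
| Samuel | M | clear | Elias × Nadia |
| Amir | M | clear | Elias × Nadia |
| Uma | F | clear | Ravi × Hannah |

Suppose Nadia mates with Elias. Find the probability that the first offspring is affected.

1/2

Nadia is affected, so Nadia is ww.
Elias is clear so carries W and received w from Kira (ww), so Elias is Ww.
The cross gives 1/2 Ww : 1/2 ww, so P(offspring is affected) = 1/2.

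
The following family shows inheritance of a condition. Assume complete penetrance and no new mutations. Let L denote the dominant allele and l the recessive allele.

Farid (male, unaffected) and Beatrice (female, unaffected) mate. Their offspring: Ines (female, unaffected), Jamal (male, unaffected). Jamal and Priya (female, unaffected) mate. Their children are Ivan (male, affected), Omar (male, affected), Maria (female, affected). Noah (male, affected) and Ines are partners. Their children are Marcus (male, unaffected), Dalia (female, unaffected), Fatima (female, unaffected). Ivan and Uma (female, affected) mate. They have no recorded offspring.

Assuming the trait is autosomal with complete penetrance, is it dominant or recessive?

recessive

Jamal and Priya are both unaffected yet have an affected child Ivan. Under dominance, an affected child requires at least one affected parent, so the trait cannot be dominant.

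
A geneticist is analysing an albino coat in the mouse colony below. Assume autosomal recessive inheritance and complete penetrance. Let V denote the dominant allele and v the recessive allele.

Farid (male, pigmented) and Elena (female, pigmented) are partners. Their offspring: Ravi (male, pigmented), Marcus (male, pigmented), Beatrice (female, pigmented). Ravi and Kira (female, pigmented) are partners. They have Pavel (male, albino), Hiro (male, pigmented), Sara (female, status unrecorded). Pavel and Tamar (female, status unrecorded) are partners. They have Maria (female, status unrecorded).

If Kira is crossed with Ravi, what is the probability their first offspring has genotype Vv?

1/2

Kira is pigmented so carries V and passed v to Pavel (vv), so Kira is Vv.
Ravi is pigmented so carries V and passed v to Pavel (vv), so Ravi is Vv.
The cross gives 1/4 VV : 1/2 Vv : 1/4 vv, so P(offspring has genotype Vv) = 1/2.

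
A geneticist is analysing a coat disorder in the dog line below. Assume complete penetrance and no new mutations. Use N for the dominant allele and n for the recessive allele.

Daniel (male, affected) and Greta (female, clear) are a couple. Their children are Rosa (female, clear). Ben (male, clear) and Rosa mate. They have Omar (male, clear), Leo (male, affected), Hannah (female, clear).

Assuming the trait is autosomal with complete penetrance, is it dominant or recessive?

recessive

Ben and Rosa are both clear yet have an affected child Leo. Under dominance, an affected child requires at least one affected parent, so the trait cannot be dominant.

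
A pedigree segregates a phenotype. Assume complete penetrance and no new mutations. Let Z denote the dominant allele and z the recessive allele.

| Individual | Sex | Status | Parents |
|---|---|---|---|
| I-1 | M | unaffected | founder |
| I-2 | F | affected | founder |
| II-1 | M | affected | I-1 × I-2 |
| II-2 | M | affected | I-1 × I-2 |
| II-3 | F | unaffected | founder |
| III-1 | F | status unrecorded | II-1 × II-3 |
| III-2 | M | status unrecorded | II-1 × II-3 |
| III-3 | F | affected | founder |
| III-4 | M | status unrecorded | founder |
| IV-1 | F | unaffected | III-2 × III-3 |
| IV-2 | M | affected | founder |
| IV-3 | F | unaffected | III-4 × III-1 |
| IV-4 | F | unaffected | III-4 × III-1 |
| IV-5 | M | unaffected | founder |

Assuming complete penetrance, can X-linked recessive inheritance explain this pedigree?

A consistent assignment under X-linked recessive exists: I-1 X^Z Y, I-2 X^z X^z, II-1 X^z Y, II-2 X^z Y, II-3 X^Z X^Z, III-1 X^Z X^z, III-2 X^Z Y, III-3 X^z X^z, III-4 X^Z Y, IV-1 X^Z X^z, IV-2 X^z Y, IV-3 X^Z X^Z, IV-4 X^Z X^Z, IV-5 X^Z Y.
In this assignment every recorded phenotype matches its genotype and every non-founder's genotype is obtainable from its parents' genotypes, so the pedigree is consistent.

Yes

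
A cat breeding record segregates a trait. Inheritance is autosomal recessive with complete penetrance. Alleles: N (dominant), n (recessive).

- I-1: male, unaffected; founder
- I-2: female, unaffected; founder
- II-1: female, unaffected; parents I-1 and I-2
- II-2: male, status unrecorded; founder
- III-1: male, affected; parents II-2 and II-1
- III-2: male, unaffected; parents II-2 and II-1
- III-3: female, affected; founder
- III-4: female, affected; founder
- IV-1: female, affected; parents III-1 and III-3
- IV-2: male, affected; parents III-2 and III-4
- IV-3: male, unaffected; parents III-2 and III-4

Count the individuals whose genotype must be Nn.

3

Obligate heterozygotes: II-1 is unaffected so carries N and passed n to III-1 (nn), so II-1 is Nn; III-2 is unaffected so carries N and passed n to IV-2 (nn), so III-2 is Nn; IV-3 is unaffected so carries N and received n from III-4 (nn), so IV-3 is Nn.
Every other individual is either homozygous by phenotype or has at least one consistent homozygous assignment, so the count is 3.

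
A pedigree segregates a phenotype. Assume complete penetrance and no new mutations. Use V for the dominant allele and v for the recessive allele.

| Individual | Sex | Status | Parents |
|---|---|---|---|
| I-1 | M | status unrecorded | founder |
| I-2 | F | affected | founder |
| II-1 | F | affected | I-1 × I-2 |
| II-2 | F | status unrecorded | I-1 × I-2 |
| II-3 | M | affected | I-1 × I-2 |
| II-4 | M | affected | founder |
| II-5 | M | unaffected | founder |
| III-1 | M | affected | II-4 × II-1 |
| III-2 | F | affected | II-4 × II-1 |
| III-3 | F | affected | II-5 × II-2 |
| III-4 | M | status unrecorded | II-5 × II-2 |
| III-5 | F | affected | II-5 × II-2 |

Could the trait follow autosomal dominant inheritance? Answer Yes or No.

A consistent assignment under autosomal dominant exists: I-1 VV, I-2 VV, II-1 VV, II-2 VV, II-3 VV, II-4 VV, II-5 vv, III-1 VV, III-2 VV, III-3 Vv, III-4 Vv, III-5 Vv.
In this assignment every recorded phenotype matches its genotype and every non-founder's genotype is obtainable from its parents' genotypes, so the pedigree is consistent.

Yes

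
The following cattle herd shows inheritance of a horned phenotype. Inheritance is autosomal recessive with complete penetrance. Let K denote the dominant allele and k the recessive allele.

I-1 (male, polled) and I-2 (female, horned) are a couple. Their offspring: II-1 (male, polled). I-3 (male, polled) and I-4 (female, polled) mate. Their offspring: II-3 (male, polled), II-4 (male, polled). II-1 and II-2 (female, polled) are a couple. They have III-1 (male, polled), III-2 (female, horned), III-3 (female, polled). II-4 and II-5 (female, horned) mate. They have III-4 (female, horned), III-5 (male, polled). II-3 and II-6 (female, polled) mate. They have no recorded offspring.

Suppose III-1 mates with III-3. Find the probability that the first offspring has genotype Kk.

II-1 is polled so carries K and received k from I-2 (kk), so II-1 is Kk.
II-2 is polled so carries K and passed k to III-2 (kk), so II-2 is Kk.
III-1 is a polled offspring of II-1 (Kk) × II-2 (Kk), whose cross gives 1/4 KK : 1/2 Kk : 1/4 kk; conditioning on being polled, III-1 is KK with probability 1/3, Kk with probability 2/3.
III-3 is a polled offspring of II-1 (Kk) × II-2 (Kk), whose cross gives 1/4 KK : 1/2 Kk : 1/4 kk; conditioning on being polled, III-3 is KK with probability 1/3, Kk with probability 2/3.
Summing over parental genotype combinations, P(offspring has genotype Kk) = 2/9·1/2 + 2/9·1/2 + 4/9·1/2 = 4/9.

4/9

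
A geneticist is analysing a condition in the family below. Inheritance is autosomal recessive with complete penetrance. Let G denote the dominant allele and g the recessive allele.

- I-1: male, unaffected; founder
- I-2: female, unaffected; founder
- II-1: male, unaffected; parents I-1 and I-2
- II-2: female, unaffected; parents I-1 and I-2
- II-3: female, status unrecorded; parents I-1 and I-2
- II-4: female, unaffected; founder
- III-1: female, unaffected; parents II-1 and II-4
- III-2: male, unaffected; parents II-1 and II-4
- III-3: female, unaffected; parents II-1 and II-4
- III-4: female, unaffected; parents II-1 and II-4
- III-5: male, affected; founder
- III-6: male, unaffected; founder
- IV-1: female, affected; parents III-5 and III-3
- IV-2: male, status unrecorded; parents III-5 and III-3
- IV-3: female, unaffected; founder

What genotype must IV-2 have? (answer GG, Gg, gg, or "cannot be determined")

cannot be determined

IV-2's phenotype is unrecorded, and no parent or child forces a single allele at both positions; consistent genotype assignments exist with IV-2 as Gg or gg.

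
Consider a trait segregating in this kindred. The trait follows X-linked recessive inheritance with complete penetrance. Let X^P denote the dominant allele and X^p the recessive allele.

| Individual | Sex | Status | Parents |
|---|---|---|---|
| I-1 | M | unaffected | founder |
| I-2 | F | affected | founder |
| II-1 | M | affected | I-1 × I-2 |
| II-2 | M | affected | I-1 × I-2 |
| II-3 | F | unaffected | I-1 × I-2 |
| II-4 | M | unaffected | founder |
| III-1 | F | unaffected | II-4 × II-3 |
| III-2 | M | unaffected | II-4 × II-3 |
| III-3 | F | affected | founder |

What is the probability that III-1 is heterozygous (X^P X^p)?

II-4 is unaffected, so II-4 is X^P Y.
II-3 is unaffected so carries P and received p from I-2 (X^p X^p), so II-3 is X^P X^p.
Their cross gives offspring ratios 1/2 X^P X^P : 1/2 X^P X^p. Conditioning on III-1 being unaffected, P(X^P X^p) = 1/2 / 1 = 1/2.

1/2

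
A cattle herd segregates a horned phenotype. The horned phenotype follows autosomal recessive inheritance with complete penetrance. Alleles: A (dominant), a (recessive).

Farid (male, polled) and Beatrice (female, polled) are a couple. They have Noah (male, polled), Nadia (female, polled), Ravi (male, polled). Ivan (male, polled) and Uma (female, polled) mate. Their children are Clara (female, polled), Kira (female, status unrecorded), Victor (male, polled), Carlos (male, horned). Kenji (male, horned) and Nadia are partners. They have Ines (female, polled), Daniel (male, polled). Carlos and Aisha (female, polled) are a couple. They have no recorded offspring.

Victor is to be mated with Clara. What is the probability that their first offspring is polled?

8/9

Ivan is polled so carries A and passed a to Carlos (aa), so Ivan is Aa.
Uma is polled so carries A and passed a to Carlos (aa), so Uma is Aa.
Victor is a polled offspring of Ivan (Aa) × Uma (Aa), whose cross gives 1/4 AA : 1/2 Aa : 1/4 aa; conditioning on being polled, Victor is AA with probability 1/3, Aa with probability 2/3.
Clara is a polled offspring of Ivan (Aa) × Uma (Aa), whose cross gives 1/4 AA : 1/2 Aa : 1/4 aa; conditioning on being polled, Clara is AA with probability 1/3, Aa with probability 2/3.
Summing over parental genotype combinations, P(offspring is polled) = 1/9·1 + 2/9·1 + 2/9·1 + 4/9·3/4 = 8/9.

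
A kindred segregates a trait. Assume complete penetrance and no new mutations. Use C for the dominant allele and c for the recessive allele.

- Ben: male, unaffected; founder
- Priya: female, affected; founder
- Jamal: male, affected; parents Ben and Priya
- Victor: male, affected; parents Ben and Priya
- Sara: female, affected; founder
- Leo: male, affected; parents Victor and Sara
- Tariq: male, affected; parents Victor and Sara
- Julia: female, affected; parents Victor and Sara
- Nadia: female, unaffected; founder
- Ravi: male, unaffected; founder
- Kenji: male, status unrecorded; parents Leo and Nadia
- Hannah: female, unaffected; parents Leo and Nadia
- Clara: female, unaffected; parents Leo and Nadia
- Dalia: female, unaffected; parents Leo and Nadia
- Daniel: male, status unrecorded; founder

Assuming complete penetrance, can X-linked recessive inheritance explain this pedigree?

A consistent assignment under X-linked recessive exists: Ben X^C Y, Priya X^c X^c, Jamal X^c Y, Victor X^c Y, Sara X^c X^c, Leo X^c Y, Tariq X^c Y, Julia X^c X^c, Nadia X^C X^C, Ravi X^C Y, Kenji X^C Y, Hannah X^C X^c, Clara X^C X^c, Dalia X^C X^c, Daniel X^C Y.
In this assignment every recorded phenotype matches its genotype and every non-founder's genotype is obtainable from its parents' genotypes, so the pedigree is consistent.

Yes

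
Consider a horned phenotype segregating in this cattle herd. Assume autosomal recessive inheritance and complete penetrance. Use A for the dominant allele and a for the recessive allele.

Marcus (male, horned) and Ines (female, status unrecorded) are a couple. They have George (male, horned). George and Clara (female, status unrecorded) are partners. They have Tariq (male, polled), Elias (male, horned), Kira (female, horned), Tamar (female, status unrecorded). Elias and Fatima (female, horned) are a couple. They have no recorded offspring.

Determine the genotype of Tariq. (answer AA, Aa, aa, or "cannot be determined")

From phenotype alone, Tariq is AA or Aa.
Tariq is polled so carries A and received a from George (aa), so Tariq is Aa.

Aa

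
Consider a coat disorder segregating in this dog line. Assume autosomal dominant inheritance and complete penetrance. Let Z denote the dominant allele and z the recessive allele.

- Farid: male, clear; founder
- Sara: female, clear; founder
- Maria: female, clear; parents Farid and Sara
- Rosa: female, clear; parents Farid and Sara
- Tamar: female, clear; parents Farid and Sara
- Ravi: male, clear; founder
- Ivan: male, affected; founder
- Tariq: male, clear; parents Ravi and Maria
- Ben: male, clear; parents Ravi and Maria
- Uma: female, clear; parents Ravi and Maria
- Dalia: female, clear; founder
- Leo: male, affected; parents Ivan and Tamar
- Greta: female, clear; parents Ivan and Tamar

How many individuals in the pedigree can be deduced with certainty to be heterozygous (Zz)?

2

Obligate heterozygotes: Ivan is affected so carries Z and passed z to Greta (zz), so Ivan is Zz; Leo is affected so carries Z and received z from Tamar (zz), so Leo is Zz.
Every other individual is either homozygous by phenotype or has at least one consistent homozygous assignment, so the count is 2.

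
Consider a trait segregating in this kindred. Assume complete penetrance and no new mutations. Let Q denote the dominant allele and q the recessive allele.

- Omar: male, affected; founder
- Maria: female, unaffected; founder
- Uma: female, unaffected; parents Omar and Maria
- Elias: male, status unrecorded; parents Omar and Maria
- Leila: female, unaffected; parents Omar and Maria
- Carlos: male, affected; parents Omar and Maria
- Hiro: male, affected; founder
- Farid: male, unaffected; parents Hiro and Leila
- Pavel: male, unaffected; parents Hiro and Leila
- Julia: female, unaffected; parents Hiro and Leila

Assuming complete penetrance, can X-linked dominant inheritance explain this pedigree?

No

Under X-linked dominant, Uma (unaffected, female) cannot arise from Omar (affected) × Maria (unaffected).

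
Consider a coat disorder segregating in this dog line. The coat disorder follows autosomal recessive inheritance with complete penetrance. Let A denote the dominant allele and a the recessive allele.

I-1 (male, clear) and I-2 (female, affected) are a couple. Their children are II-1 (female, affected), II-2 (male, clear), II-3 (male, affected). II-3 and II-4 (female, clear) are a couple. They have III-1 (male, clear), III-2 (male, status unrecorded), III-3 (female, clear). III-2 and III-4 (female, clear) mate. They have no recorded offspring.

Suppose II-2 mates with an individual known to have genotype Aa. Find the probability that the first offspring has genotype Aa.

1/2

II-2 is clear so carries A and received a from I-2 (aa), so II-2 is Aa.
The cross gives 1/4 AA : 1/2 Aa : 1/4 aa, so P(offspring has genotype Aa) = 1/2.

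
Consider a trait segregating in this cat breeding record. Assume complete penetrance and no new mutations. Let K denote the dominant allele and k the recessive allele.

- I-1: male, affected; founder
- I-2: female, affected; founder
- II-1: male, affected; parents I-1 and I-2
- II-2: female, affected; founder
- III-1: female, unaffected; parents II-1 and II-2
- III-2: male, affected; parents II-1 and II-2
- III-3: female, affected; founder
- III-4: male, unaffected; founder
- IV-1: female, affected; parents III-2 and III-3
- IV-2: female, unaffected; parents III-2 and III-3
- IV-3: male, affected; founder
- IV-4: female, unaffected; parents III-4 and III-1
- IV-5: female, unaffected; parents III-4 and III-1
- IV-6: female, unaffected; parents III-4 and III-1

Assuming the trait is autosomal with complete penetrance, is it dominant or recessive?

dominant

II-1 and II-2 are both affected yet have an unaffected child III-1. Under a recessive model two affected parents are homozygous and every child would be affected, so the trait cannot be recessive.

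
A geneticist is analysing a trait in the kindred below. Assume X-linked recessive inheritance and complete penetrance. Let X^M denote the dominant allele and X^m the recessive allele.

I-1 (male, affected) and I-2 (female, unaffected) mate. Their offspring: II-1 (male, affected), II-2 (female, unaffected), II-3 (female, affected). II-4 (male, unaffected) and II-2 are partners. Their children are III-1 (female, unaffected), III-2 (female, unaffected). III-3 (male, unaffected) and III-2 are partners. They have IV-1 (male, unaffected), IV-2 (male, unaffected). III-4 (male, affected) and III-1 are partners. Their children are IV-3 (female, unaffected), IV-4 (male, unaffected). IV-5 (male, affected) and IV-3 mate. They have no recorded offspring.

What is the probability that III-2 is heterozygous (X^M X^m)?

1/5

II-4 is unaffected, so II-4 is X^M Y.
II-2 is unaffected so carries M and received m from I-1 (X^m Y), so II-2 is X^M X^m.
Their cross gives offspring ratios 1/2 X^M X^M : 1/2 X^M X^m. Conditioning on III-2 being unaffected, P(X^M X^m) = 1/2 / 1 = 1/2 before taking III-2's own offspring into account.
III-3 is unaffected, so III-3 is X^M Y.
Now use III-2's offspring. Probability of each recorded status — unaffected son IV-1: 1/2 if III-2 is X^M X^m, 1 if X^M X^M; unaffected son IV-2: 1/2 if III-2 is X^M X^m, 1 if X^M X^M.
Bayes: P(X^M X^m) = 1/2·1/4 / (1/2·1/4 + 1/2·1) = 1/5.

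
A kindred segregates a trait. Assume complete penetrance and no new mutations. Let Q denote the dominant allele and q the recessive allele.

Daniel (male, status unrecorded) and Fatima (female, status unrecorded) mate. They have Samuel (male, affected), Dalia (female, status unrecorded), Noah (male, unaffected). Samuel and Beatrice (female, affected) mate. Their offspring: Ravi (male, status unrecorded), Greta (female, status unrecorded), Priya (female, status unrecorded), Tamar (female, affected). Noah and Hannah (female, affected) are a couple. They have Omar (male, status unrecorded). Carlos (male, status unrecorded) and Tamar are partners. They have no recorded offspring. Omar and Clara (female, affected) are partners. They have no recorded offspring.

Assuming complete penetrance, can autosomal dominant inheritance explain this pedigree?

A consistent assignment under autosomal dominant exists: Daniel Qq, Fatima Qq, Samuel QQ, Dalia QQ, Noah qq, Beatrice QQ, Hannah QQ, Ravi QQ, Greta QQ, Priya QQ, Tamar QQ, Carlos QQ, Omar Qq, Clara QQ.
In this assignment every recorded phenotype matches its genotype and every non-founder's genotype is obtainable from its parents' genotypes, so the pedigree is consistent.

Yes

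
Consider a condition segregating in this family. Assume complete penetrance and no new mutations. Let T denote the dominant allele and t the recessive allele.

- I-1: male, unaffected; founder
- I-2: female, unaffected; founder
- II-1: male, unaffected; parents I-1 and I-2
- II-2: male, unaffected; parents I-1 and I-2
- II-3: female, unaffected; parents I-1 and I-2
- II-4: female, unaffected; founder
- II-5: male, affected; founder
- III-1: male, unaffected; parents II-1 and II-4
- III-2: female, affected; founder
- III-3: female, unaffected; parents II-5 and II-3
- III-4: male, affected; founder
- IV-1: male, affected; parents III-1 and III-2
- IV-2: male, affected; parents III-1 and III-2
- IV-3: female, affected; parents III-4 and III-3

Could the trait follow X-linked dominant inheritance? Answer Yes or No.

Under X-linked dominant, III-3 (unaffected, female) cannot arise from II-5 (affected) × II-3 (unaffected).

No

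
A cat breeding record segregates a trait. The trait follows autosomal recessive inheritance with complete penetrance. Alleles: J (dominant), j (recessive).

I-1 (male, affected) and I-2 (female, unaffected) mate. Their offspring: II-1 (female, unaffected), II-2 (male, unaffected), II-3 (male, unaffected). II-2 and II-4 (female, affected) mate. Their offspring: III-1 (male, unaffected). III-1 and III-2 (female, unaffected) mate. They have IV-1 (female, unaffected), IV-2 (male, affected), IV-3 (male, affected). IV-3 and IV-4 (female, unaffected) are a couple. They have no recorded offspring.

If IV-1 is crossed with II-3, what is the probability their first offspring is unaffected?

5/6

III-1 is unaffected so carries J and received j from II-4 (jj), so III-1 is Jj.
III-2 is unaffected so carries J and passed j to IV-2 (jj), so III-2 is Jj.
IV-1 is an unaffected offspring of III-1 (Jj) × III-2 (Jj), whose cross gives 1/4 JJ : 1/2 Jj : 1/4 jj; conditioning on being unaffected, IV-1 is JJ with probability 1/3, Jj with probability 2/3.
II-3 is unaffected so carries J and received j from I-1 (jj), so II-3 is Jj.
Summing over parental genotype combinations, P(offspring is unaffected) = 1/3·1 + 2/3·3/4 = 5/6.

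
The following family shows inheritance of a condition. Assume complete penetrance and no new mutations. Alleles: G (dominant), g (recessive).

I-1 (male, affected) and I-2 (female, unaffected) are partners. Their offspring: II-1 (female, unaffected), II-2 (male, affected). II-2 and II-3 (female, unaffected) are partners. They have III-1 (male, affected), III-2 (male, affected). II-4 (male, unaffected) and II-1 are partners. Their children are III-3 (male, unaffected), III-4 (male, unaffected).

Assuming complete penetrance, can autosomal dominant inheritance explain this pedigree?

Yes

A consistent assignment under autosomal dominant exists: I-1 Gg, I-2 gg, II-1 gg, II-2 Gg, II-3 gg, II-4 gg, III-1 Gg, III-2 Gg, III-3 gg, III-4 gg.
In this assignment every recorded phenotype matches its genotype and every non-founder's genotype is obtainable from its parents' genotypes, so the pedigree is consistent.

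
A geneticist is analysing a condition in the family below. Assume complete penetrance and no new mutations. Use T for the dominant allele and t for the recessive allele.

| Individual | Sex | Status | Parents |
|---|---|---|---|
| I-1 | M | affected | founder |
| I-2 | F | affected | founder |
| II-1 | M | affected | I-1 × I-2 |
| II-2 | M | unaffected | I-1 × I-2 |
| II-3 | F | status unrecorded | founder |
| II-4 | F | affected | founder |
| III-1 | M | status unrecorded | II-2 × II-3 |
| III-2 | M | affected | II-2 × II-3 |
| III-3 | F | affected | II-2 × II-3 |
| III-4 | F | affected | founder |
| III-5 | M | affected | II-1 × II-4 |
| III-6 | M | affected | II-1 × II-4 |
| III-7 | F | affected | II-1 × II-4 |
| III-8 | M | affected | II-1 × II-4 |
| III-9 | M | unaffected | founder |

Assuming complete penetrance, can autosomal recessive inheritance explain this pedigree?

Under autosomal recessive, II-2 (unaffected, male) cannot arise from I-1 (affected) × I-2 (affected).

No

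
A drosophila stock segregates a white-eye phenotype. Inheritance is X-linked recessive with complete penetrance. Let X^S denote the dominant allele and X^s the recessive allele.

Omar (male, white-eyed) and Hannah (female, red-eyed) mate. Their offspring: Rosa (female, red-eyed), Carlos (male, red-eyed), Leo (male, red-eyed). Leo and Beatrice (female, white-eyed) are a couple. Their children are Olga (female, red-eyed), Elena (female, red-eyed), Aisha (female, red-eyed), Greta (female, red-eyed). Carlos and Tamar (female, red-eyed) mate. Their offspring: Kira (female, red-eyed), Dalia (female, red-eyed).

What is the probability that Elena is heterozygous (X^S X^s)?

Elena is red-eyed so carries S and received s from Beatrice (X^s X^s), so Elena is X^S X^s, giving P(X^S X^s) = 1.

1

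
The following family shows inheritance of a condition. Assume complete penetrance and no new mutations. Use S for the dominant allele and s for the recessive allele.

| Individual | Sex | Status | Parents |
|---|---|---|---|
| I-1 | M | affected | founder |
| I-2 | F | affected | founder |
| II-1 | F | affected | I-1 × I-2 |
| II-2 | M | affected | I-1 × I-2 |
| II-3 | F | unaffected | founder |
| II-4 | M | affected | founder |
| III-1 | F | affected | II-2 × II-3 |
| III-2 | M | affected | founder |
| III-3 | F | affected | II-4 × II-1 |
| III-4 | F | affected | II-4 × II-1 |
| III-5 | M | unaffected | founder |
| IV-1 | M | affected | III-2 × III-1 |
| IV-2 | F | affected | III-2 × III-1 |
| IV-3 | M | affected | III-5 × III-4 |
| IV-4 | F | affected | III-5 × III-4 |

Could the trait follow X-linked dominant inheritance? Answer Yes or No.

Yes

A consistent assignment under X-linked dominant exists: I-1 X^S Y, I-2 X^S X^S, II-1 X^S X^S, II-2 X^S Y, II-3 X^s X^s, II-4 X^S Y, III-1 X^S X^s, III-2 X^S Y, III-3 X^S X^S, III-4 X^S X^S, III-5 X^s Y, IV-1 X^S Y, IV-2 X^S X^S, IV-3 X^S Y, IV-4 X^S X^s.
In this assignment every recorded phenotype matches its genotype and every non-founder's genotype is obtainable from its parents' genotypes, so the pedigree is consistent.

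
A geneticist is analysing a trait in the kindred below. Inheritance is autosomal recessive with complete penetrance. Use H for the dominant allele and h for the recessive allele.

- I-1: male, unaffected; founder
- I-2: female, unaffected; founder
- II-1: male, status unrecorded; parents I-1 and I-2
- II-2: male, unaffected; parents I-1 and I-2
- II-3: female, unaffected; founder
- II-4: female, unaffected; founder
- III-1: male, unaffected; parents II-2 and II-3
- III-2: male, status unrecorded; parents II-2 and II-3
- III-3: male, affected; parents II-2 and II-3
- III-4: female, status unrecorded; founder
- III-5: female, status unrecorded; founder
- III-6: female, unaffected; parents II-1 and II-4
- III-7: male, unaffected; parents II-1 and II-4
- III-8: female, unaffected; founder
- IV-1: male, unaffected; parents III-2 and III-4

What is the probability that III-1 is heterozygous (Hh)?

2/3

II-2 is unaffected so carries H and passed h to III-3 (hh), so II-2 is Hh.
II-3 is unaffected so carries H and passed h to III-3 (hh), so II-3 is Hh.
Their cross gives offspring ratios 1/4 HH : 1/2 Hh : 1/4 hh. Conditioning on III-1 being unaffected, P(Hh) = 1/2 / 3/4 = 2/3.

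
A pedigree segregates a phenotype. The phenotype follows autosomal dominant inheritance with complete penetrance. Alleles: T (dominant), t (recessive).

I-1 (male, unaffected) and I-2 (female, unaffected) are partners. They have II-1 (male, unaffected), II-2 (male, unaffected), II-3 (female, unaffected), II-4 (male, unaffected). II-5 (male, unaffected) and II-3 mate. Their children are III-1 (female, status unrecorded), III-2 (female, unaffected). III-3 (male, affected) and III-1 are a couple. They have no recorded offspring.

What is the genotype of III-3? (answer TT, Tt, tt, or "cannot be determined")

cannot be determined

III-3's phenotype allows TT or Tt, and no parent or child forces a single allele at both positions; consistent genotype assignments exist with III-3 as TT or Tt.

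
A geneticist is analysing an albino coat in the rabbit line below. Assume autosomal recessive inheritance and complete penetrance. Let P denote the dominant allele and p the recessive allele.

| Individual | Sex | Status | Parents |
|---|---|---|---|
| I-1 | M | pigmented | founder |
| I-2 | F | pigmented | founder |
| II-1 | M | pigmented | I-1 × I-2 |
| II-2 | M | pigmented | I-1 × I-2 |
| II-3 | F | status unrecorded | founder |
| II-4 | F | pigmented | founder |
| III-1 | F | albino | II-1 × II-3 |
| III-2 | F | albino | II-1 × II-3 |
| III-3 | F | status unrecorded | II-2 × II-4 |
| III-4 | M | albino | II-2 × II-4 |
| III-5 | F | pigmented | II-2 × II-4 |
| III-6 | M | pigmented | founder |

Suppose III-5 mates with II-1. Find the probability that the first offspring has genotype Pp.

1/2

II-2 is pigmented so carries P and passed p to III-4 (pp), so II-2 is Pp.
II-4 is pigmented so carries P and passed p to III-4 (pp), so II-4 is Pp.
III-5 is a pigmented offspring of II-2 (Pp) × II-4 (Pp), whose cross gives 1/4 PP : 1/2 Pp : 1/4 pp; conditioning on being pigmented, III-5 is PP with probability 1/3, Pp with probability 2/3.
II-1 is pigmented so carries P and passed p to III-1 (pp), so II-1 is Pp.
Summing over parental genotype combinations, P(offspring has genotype Pp) = 1/3·1/2 + 2/3·1/2 = 1/2.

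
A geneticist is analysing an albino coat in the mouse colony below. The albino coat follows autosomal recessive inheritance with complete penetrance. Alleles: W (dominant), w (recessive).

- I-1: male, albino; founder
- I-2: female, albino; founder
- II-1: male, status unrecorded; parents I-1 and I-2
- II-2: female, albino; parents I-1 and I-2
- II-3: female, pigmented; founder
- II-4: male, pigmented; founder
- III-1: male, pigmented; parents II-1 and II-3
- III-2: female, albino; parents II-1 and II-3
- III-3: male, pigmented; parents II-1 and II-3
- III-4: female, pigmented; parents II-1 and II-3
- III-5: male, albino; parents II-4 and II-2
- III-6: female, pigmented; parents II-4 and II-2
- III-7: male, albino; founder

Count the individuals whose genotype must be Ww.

6

Obligate heterozygotes: II-3 is pigmented so carries W and passed w to III-2 (ww), so II-3 is Ww; II-4 is pigmented so carries W and passed w to III-5 (ww), so II-4 is Ww; III-1 is pigmented so carries W and received w from II-1 (ww), so III-1 is Ww; III-3 is pigmented so carries W and received w from II-1 (ww), so III-3 is Ww; III-4 is pigmented so carries W and received w from II-1 (ww), so III-4 is Ww; III-6 is pigmented so carries W and received w from II-2 (ww), so III-6 is Ww.
Every other individual is either homozygous by phenotype or has at least one consistent homozygous assignment, so the count is 6.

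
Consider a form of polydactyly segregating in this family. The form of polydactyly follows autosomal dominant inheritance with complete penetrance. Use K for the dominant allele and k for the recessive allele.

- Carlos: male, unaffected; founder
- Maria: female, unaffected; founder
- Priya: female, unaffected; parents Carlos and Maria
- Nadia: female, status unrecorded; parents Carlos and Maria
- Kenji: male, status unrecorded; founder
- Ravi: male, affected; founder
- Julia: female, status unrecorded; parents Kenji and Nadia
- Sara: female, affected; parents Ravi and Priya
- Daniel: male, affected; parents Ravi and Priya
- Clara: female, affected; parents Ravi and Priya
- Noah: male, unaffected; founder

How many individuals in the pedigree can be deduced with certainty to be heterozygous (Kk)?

Obligate heterozygotes: Sara is affected so carries K and received k from Priya (kk), so Sara is Kk; Daniel is affected so carries K and received k from Priya (kk), so Daniel is Kk; Clara is affected so carries K and received k from Priya (kk), so Clara is Kk.
Every other individual is either homozygous by phenotype or has at least one consistent homozygous assignment, so the count is 3.

3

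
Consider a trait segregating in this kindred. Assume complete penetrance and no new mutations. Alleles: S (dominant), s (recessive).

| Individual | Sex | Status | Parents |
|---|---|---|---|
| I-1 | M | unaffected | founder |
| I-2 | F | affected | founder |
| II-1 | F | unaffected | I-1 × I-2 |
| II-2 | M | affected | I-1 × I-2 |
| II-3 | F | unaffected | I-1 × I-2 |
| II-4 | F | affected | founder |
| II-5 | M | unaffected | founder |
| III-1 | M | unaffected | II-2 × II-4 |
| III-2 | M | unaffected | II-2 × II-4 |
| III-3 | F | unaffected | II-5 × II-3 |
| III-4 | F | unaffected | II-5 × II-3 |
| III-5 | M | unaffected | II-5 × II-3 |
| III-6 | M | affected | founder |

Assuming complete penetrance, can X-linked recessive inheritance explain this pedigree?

Under X-linked recessive, III-1 (unaffected, male) cannot arise from II-2 (affected) × II-4 (affected).

No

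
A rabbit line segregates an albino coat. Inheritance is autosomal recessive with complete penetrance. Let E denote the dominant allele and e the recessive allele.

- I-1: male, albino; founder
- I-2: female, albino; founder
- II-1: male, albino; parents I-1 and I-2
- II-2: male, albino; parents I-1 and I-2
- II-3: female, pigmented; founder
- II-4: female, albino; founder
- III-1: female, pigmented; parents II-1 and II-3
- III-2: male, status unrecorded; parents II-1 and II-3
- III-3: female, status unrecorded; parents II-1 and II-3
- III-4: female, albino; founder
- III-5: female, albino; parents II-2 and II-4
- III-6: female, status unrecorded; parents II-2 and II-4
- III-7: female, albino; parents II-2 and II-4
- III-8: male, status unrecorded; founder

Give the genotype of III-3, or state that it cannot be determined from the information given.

cannot be determined

III-3's phenotype is unrecorded, and no parent or child forces a single allele at both positions; consistent genotype assignments exist with III-3 as Ee or ee.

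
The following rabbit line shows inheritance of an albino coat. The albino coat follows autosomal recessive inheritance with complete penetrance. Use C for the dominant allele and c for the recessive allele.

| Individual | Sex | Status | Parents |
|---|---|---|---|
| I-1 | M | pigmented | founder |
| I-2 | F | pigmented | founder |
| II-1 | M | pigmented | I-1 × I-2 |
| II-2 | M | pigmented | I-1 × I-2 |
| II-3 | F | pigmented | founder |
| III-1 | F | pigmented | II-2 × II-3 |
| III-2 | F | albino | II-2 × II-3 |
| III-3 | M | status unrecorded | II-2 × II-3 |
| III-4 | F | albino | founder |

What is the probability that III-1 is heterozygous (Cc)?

II-2 is pigmented so carries C and passed c to III-2 (cc), so II-2 is Cc.
II-3 is pigmented so carries C and passed c to III-2 (cc), so II-3 is Cc.
Their cross gives offspring ratios 1/4 CC : 1/2 Cc : 1/4 cc. Conditioning on III-1 being pigmented, P(Cc) = 1/2 / 3/4 = 2/3.

2/3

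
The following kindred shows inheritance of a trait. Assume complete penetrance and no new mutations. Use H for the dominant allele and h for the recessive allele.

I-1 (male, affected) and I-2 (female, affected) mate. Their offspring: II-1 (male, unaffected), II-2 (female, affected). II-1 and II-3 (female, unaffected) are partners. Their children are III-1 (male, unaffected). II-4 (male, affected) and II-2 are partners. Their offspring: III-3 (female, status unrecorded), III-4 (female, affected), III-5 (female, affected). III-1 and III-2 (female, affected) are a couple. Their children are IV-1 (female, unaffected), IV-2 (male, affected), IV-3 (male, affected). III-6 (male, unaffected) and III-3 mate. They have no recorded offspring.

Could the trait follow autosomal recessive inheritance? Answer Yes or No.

Under autosomal recessive, II-1 (unaffected, male) cannot arise from I-1 (affected) × I-2 (affected).

No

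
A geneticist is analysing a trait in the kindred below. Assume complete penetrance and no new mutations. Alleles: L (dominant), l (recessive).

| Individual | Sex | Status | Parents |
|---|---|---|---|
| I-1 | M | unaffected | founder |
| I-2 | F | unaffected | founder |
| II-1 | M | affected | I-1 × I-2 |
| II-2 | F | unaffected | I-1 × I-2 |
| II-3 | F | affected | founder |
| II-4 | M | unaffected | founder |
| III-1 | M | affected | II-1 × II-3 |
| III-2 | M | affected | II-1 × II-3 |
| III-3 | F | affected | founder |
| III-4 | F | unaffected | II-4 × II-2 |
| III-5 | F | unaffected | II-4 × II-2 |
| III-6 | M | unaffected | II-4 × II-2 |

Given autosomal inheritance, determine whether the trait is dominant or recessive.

I-1 and I-2 are both unaffected yet have an affected child II-1. Under dominance, an affected child requires at least one affected parent, so the trait cannot be dominant.

recessive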